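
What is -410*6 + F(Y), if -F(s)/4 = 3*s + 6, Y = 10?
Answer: -2604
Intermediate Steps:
F(s) = -24 - 12*s (F(s) = -4*(3*s + 6) = -4*(6 + 3*s) = -24 - 12*s)
-410*6 + F(Y) = -410*6 + (-24 - 12*10) = -82*30 + (-24 - 120) = -2460 - 144 = -2604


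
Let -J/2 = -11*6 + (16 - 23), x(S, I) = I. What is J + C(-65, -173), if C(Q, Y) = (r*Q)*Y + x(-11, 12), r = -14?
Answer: -157272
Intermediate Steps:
J = 146 (J = -2*(-11*6 + (16 - 23)) = -2*(-66 - 7) = -2*(-73) = 146)
C(Q, Y) = 12 - 14*Q*Y (C(Q, Y) = (-14*Q)*Y + 12 = -14*Q*Y + 12 = 12 - 14*Q*Y)
J + C(-65, -173) = 146 + (12 - 14*(-65)*(-173)) = 146 + (12 - 157430) = 146 - 157418 = -157272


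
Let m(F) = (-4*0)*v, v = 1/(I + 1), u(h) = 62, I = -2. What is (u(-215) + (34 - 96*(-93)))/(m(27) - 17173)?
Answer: -9024/17173 ≈ -0.52548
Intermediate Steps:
v = -1 (v = 1/(-2 + 1) = 1/(-1) = -1)
m(F) = 0 (m(F) = -4*0*(-1) = 0*(-1) = 0)
(u(-215) + (34 - 96*(-93)))/(m(27) - 17173) = (62 + (34 - 96*(-93)))/(0 - 17173) = (62 + (34 + 8928))/(-17173) = (62 + 8962)*(-1/17173) = 9024*(-1/17173) = -9024/17173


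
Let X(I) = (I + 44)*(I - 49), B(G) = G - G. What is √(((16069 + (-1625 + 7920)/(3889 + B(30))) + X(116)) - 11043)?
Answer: 3*√26463559969/3889 ≈ 125.49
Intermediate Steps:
B(G) = 0
X(I) = (-49 + I)*(44 + I) (X(I) = (44 + I)*(-49 + I) = (-49 + I)*(44 + I))
√(((16069 + (-1625 + 7920)/(3889 + B(30))) + X(116)) - 11043) = √(((16069 + (-1625 + 7920)/(3889 + 0)) + (-2156 + 116² - 5*116)) - 11043) = √(((16069 + 6295/3889) + (-2156 + 13456 - 580)) - 11043) = √(((16069 + 6295*(1/3889)) + 10720) - 11043) = √(((16069 + 6295/3889) + 10720) - 11043) = √((62498636/3889 + 10720) - 11043) = √(104188716/3889 - 11043) = √(61242489/3889) = 3*√26463559969/3889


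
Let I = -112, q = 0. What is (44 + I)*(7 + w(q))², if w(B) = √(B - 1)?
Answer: -3264 - 952*I ≈ -3264.0 - 952.0*I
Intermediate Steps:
w(B) = √(-1 + B)
(44 + I)*(7 + w(q))² = (44 - 112)*(7 + √(-1 + 0))² = -68*(7 + √(-1))² = -68*(7 + I)²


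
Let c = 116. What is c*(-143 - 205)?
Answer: -40368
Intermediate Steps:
c*(-143 - 205) = 116*(-143 - 205) = 116*(-348) = -40368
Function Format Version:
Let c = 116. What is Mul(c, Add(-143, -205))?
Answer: -40368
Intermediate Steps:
Mul(c, Add(-143, -205)) = Mul(116, Add(-143, -205)) = Mul(116, -348) = -40368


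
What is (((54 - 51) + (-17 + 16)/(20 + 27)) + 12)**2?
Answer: 495616/2209 ≈ 224.36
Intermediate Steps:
(((54 - 51) + (-17 + 16)/(20 + 27)) + 12)**2 = ((3 - 1/47) + 12)**2 = (140/47 + 12)**2 = (704/47)**2 = 495616/2209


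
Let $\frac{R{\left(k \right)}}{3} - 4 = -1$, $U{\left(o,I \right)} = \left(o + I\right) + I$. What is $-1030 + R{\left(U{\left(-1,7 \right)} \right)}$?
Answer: $-1021$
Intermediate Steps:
$U{\left(o,I \right)} = o + 2 I$ ($U{\left(o,I \right)} = \left(I + o\right) + I = o + 2 I$)
$R{\left(k \right)} = 9$ ($R{\left(k \right)} = 12 + 3 \left(-1\right) = 12 - 3 = 9$)
$-1030 + R{\left(U{\left(-1,7 \right)} \right)} = -1030 + 9 = -1021$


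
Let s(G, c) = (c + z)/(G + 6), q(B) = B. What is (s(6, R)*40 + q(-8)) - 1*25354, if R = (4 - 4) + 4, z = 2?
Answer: -25342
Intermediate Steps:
R = 4 (R = 0 + 4 = 4)
s(G, c) = (2 + c)/(6 + G) (s(G, c) = (c + 2)/(G + 6) = (2 + c)/(6 + G))
(s(6, R)*40 + q(-8)) - 1*25354 = (((2 + 4)/(6 + 6))*40 - 8) - 1*25354 = ((6/12)*40 - 8) - 25354 = (((1/12)*6)*40 - 8) - 25354 = ((1/2)*40 - 8) - 25354 = (20 - 8) - 25354 = 12 - 25354 = -25342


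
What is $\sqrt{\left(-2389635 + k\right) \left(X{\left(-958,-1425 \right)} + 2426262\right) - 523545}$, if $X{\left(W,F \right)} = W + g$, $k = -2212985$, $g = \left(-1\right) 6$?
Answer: $i \sqrt{11162725604305} \approx 3.3411 \cdot 10^{6} i$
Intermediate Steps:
$g = -6$
$X{\left(W,F \right)} = -6 + W$ ($X{\left(W,F \right)} = W - 6 = -6 + W$)
$\sqrt{\left(-2389635 + k\right) \left(X{\left(-958,-1425 \right)} + 2426262\right) - 523545} = \sqrt{\left(-2389635 - 2212985\right) \left(\left(-6 - 958\right) + 2426262\right) - 523545} = \sqrt{- 4602620 \left(-964 + 2426262\right) - 523545} = \sqrt{\left(-4602620\right) 2425298 - 523545} = \sqrt{-11162725080760 - 523545} = \sqrt{-11162725604305} = i \sqrt{11162725604305}$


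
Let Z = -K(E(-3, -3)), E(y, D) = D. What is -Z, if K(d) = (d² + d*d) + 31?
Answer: 49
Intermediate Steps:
K(d) = 31 + 2*d² (K(d) = (d² + d²) + 31 = 2*d² + 31 = 31 + 2*d²)
Z = -49 (Z = -(31 + 2*(-3)²) = -(31 + 2*9) = -(31 + 18) = -1*49 = -49)
-Z = -1*(-49) = 49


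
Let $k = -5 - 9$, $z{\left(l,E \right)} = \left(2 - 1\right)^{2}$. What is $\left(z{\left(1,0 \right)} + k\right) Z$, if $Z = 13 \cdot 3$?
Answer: $-507$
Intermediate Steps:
$z{\left(l,E \right)} = 1$ ($z{\left(l,E \right)} = 1^{2} = 1$)
$k = -14$
$Z = 39$
$\left(z{\left(1,0 \right)} + k\right) Z = \left(1 - 14\right) 39 = \left(-13\right) 39 = -507$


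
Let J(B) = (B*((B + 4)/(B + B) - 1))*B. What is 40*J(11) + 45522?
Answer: 43982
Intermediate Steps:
J(B) = B²*(-1 + (4 + B)/(2*B)) (J(B) = (B*((4 + B)/((2*B)) - 1))*B = (B*((4 + B)*(1/(2*B)) - 1))*B = (B*((4 + B)/(2*B) - 1))*B = (B*(-1 + (4 + B)/(2*B)))*B = B²*(-1 + (4 + B)/(2*B)))
40*J(11) + 45522 = 40*((½)*11*(4 - 1*11)) + 45522 = 40*((½)*11*(4 - 11)) + 45522 = 40*((½)*11*(-7)) + 45522 = 40*(-77/2) + 45522 = -1540 + 45522 = 43982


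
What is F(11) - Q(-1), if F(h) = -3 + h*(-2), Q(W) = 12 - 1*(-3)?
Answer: -40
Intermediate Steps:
Q(W) = 15 (Q(W) = 12 + 3 = 15)
F(h) = -3 - 2*h
F(11) - Q(-1) = (-3 - 2*11) - 1*15 = (-3 - 22) - 15 = -25 - 15 = -40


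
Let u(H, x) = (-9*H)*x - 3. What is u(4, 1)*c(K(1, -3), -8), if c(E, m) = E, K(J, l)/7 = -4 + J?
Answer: 819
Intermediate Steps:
K(J, l) = -28 + 7*J (K(J, l) = 7*(-4 + J) = -28 + 7*J)
u(H, x) = -3 - 9*H*x (u(H, x) = -9*H*x - 3 = -3 - 9*H*x)
u(4, 1)*c(K(1, -3), -8) = (-3 - 9*4*1)*(-28 + 7*1) = (-3 - 36)*(-28 + 7) = -39*(-21) = 819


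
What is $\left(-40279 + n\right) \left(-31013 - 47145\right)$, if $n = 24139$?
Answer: $1261470120$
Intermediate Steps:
$\left(-40279 + n\right) \left(-31013 - 47145\right) = \left(-40279 + 24139\right) \left(-31013 - 47145\right) = \left(-16140\right) \left(-78158\right) = 1261470120$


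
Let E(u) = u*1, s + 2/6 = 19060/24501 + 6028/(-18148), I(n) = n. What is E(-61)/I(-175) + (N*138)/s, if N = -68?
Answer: -10141549586157/121513525 ≈ -83460.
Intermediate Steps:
s = 4166178/37053679 (s = -⅓ + (19060/24501 + 6028/(-18148)) = -⅓ + (19060*(1/24501) + 6028*(-1/18148)) = -⅓ + (19060/24501 - 1507/4537) = -⅓ + 49552213/111161037 = 4166178/37053679 ≈ 0.11244)
E(u) = u
E(-61)/I(-175) + (N*138)/s = -61/(-175) + (-68*138)/(4166178/37053679) = -61*(-1/175) - 9384*37053679/4166178 = 61/175 - 57951953956/694363 = -10141549586157/121513525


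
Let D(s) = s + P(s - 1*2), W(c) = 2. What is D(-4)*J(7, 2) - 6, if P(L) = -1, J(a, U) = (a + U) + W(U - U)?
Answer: -61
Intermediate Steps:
J(a, U) = 2 + U + a (J(a, U) = (a + U) + 2 = (U + a) + 2 = 2 + U + a)
D(s) = -1 + s (D(s) = s - 1 = -1 + s)
D(-4)*J(7, 2) - 6 = (-1 - 4)*(2 + 2 + 7) - 6 = -5*11 - 6 = -55 - 6 = -61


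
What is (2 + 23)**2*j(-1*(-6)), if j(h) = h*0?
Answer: 0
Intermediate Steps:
j(h) = 0
(2 + 23)**2*j(-1*(-6)) = (2 + 23)**2*0 = 25**2*0 = 625*0 = 0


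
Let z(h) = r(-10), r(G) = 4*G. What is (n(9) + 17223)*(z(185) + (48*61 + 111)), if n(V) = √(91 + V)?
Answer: 51681767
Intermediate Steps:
z(h) = -40 (z(h) = 4*(-10) = -40)
(n(9) + 17223)*(z(185) + (48*61 + 111)) = (√(91 + 9) + 17223)*(-40 + (48*61 + 111)) = (√100 + 17223)*(-40 + (2928 + 111)) = (10 + 17223)*(-40 + 3039) = 17233*2999 = 51681767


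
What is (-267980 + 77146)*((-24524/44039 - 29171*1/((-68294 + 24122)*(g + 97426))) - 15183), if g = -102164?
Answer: 13353000059833652185205/4608393687252 ≈ 2.8975e+9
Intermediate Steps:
(-267980 + 77146)*((-24524/44039 - 29171*1/((-68294 + 24122)*(g + 97426))) - 15183) = (-267980 + 77146)*((-24524/44039 - 29171*1/((-102164 + 97426)*(-68294 + 24122))) - 15183) = -190834*((-24524*1/44039 - 29171/((-4738*(-44172)))) - 15183) = -190834*((-24524/44039 - 29171/209286936) - 15183) = -190834*(-5133837480133/9216787374504 - 15183) = -190834*(-139943616544574365/9216787374504) = 13353000059833652185205/4608393687252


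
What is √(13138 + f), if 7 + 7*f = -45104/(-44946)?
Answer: √36122401322161/52437 ≈ 114.62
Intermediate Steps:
f = -134759/157311 (f = -1 + (-45104/(-44946))/7 = -1 + (-45104*(-1/44946))/7 = -1 + (⅐)*(22552/22473) = -1 + 22552/157311 = -134759/157311 ≈ -0.85664)
√(13138 + f) = √(13138 - 134759/157311) = √(2066617159/157311) = √36122401322161/52437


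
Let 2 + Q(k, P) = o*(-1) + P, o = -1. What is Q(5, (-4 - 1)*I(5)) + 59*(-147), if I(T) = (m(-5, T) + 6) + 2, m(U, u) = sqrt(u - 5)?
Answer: -8714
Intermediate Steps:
m(U, u) = sqrt(-5 + u)
I(T) = 8 + sqrt(-5 + T) (I(T) = (sqrt(-5 + T) + 6) + 2 = (6 + sqrt(-5 + T)) + 2 = 8 + sqrt(-5 + T))
Q(k, P) = -1 + P (Q(k, P) = -2 + (-1*(-1) + P) = -2 + (1 + P) = -1 + P)
Q(5, (-4 - 1)*I(5)) + 59*(-147) = (-1 + (-4 - 1)*(8 + sqrt(-5 + 5))) + 59*(-147) = (-1 - 5*(8 + sqrt(0))) - 8673 = (-1 - 5*(8 + 0)) - 8673 = (-1 - 5*8) - 8673 = (-1 - 40) - 8673 = -41 - 8673 = -8714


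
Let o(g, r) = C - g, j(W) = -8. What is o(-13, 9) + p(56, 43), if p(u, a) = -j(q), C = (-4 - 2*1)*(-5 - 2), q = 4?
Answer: 63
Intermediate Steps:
C = 42 (C = (-4 - 2)*(-7) = -6*(-7) = 42)
o(g, r) = 42 - g
p(u, a) = 8 (p(u, a) = -1*(-8) = 8)
o(-13, 9) + p(56, 43) = (42 - 1*(-13)) + 8 = (42 + 13) + 8 = 55 + 8 = 63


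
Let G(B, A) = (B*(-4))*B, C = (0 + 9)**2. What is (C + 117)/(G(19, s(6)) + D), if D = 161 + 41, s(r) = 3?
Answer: -11/69 ≈ -0.15942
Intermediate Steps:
C = 81 (C = 9**2 = 81)
G(B, A) = -4*B**2 (G(B, A) = (-4*B)*B = -4*B**2)
D = 202
(C + 117)/(G(19, s(6)) + D) = (81 + 117)/(-4*19**2 + 202) = 198/(-4*361 + 202) = 198/(-1444 + 202) = 198/(-1242) = 198*(-1/1242) = -11/69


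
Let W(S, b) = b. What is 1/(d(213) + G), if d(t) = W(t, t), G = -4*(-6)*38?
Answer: 1/1125 ≈ 0.00088889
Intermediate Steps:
G = 912 (G = 24*38 = 912)
d(t) = t
1/(d(213) + G) = 1/(213 + 912) = 1/1125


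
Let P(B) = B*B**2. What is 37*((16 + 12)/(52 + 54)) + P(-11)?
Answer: -70025/53 ≈ -1321.2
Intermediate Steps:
P(B) = B**3
37*((16 + 12)/(52 + 54)) + P(-11) = 37*((16 + 12)/(52 + 54)) + (-11)**3 = 37*(28/106) - 1331 = 37*(28*(1/106)) - 1331 = 37*(14/53) - 1331 = 518/53 - 1331 = -70025/53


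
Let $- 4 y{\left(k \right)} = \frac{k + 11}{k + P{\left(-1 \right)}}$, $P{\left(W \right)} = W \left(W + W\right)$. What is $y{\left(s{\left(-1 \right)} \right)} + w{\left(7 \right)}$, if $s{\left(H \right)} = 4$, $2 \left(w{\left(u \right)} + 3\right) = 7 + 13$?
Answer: $\frac{51}{8} \approx 6.375$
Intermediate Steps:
$w{\left(u \right)} = 7$ ($w{\left(u \right)} = -3 + \frac{7 + 13}{2} = -3 + \frac{1}{2} \cdot 20 = -3 + 10 = 7$)
$P{\left(W \right)} = 2 W^{2}$ ($P{\left(W \right)} = W 2 W = 2 W^{2}$)
$y{\left(k \right)} = - \frac{11 + k}{4 \left(2 + k\right)}$ ($y{\left(k \right)} = - \frac{\left(k + 11\right) \frac{1}{k + 2 \left(-1\right)^{2}}}{4} = - \frac{\left(11 + k\right) \frac{1}{k + 2 \cdot 1}}{4} = - \frac{\left(11 + k\right) \frac{1}{k + 2}}{4} = - \frac{\left(11 + k\right) \frac{1}{2 + k}}{4} = - \frac{\frac{1}{2 + k} \left(11 + k\right)}{4} = - \frac{11 + k}{4 \left(2 + k\right)}$)
$y{\left(s{\left(-1 \right)} \right)} + w{\left(7 \right)} = \frac{-11 - 4}{4 \left(2 + 4\right)} + 7 = \frac{-11 - 4}{4 \cdot 6} + 7 = \frac{1}{4} \cdot \frac{1}{6} \left(-15\right) + 7 = - \frac{5}{8} + 7 = \frac{51}{8}$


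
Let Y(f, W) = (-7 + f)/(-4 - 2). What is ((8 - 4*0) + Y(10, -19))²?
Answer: 225/4 ≈ 56.250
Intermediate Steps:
Y(f, W) = 7/6 - f/6 (Y(f, W) = (-7 + f)/(-6) = (-7 + f)*(-⅙) = 7/6 - f/6)
((8 - 4*0) + Y(10, -19))² = ((8 - 4*0) + (7/6 - ⅙*10))² = ((8 + 0) + (7/6 - 5/3))² = (8 - ½)² = (15/2)² = 225/4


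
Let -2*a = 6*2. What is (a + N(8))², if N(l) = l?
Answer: 4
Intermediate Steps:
a = -6 (a = -3*2 = -½*12 = -6)
(a + N(8))² = (-6 + 8)² = 2² = 4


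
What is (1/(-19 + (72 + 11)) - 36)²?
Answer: 5303809/4096 ≈ 1294.9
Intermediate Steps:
(1/(-19 + (72 + 11)) - 36)² = (1/(-19 + 83) - 36)² = (1/64 - 36)² = (-2303/64)² = 5303809/4096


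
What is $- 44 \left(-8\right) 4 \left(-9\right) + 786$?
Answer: $-11886$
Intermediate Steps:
$- 44 \left(-8\right) 4 \left(-9\right) + 786 = - 44 \left(\left(-32\right) \left(-9\right)\right) + 786 = \left(-44\right) 288 + 786 = -12672 + 786 = -11886$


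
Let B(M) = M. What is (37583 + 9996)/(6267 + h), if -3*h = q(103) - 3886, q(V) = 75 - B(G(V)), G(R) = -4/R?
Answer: 4900637/776344 ≈ 6.3125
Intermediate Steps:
q(V) = 75 + 4/V (q(V) = 75 - (-4)/V = 75 + 4/V)
h = 130843/103 (h = -((75 + 4/103) - 3886)/3 = -(7729/103 - 3886)/3 = -⅓*(-392529/103) = 130843/103 ≈ 1270.3)
(37583 + 9996)/(6267 + h) = (37583 + 9996)/(6267 + 130843/103) = 47579/(776344/103) = 47579*(103/776344) = 4900637/776344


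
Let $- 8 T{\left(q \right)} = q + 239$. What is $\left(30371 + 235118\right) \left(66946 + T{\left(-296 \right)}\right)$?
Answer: $\frac{142202545625}{8} \approx 1.7775 \cdot 10^{10}$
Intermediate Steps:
$T{\left(q \right)} = - \frac{239}{8} - \frac{q}{8}$ ($T{\left(q \right)} = - \frac{q + 239}{8} = - \frac{239 + q}{8} = - \frac{239}{8} - \frac{q}{8}$)
$\left(30371 + 235118\right) \left(66946 + T{\left(-296 \right)}\right) = \left(30371 + 235118\right) \left(66946 - - \frac{57}{8}\right) = 265489 \left(66946 + \left(- \frac{239}{8} + 37\right)\right) = 265489 \left(66946 + \frac{57}{8}\right) = 265489 \cdot \frac{535625}{8} = \frac{142202545625}{8}$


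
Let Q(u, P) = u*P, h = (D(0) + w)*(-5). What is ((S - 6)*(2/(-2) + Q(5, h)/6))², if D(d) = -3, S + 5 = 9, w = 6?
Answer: 729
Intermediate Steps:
S = 4 (S = -5 + 9 = 4)
h = -15 (h = (-3 + 6)*(-5) = 3*(-5) = -15)
Q(u, P) = P*u
((S - 6)*(2/(-2) + Q(5, h)/6))² = ((4 - 6)*(2/(-2) - 15*5/6))² = (-2*(2*(-½) - 75*⅙))² = (-2*(-1 - 25/2))² = (-2*(-27/2))² = 27² = 729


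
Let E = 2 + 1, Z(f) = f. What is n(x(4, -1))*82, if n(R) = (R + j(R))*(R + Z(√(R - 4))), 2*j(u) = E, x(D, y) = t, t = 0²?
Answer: 246*I ≈ 246.0*I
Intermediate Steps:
t = 0
x(D, y) = 0
E = 3
j(u) = 3/2 (j(u) = (½)*3 = 3/2)
n(R) = (3/2 + R)*(R + √(-4 + R)) (n(R) = (R + 3/2)*(R + √(R - 4)) = (3/2 + R)*(R + √(-4 + R)))
n(x(4, -1))*82 = (0² + (3/2)*0 + 3*√(-4 + 0)/2 + 0*√(-4 + 0))*82 = (0 + 0 + 3*√(-4)/2 + 0*√(-4))*82 = (0 + 0 + 3*(2*I)/2 + 0*(2*I))*82 = (0 + 0 + 3*I + 0)*82 = (3*I)*82 = 246*I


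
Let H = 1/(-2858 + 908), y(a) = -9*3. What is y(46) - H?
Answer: -52649/1950 ≈ -26.999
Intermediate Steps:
y(a) = -27
H = -1/1950 (H = 1/(-1950) = -1/1950 ≈ -0.00051282)
y(46) - H = -27 - 1*(-1/1950) = -27 + 1/1950 = -52649/1950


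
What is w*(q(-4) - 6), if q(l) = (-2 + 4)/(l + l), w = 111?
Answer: -2775/4 ≈ -693.75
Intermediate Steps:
q(l) = 1/l (q(l) = 2/((2*l)) = 2*(1/(2*l)) = 1/l)
w*(q(-4) - 6) = 111*(1/(-4) - 6) = 111*(-¼ - 6) = 111*(-25/4) = -2775/4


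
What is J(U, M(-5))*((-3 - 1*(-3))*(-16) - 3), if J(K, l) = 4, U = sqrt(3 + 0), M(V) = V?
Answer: -12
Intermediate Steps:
U = sqrt(3) ≈ 1.7320
J(U, M(-5))*((-3 - 1*(-3))*(-16) - 3) = 4*((-3 - 1*(-3))*(-16) - 3) = 4*((-3 + 3)*(-16) - 3) = 4*(0*(-16) - 3) = 4*(0 - 3) = 4*(-3) = -12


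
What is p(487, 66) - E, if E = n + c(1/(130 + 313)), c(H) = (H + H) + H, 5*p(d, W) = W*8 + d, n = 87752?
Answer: -38784210/443 ≈ -87549.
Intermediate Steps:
p(d, W) = d/5 + 8*W/5 (p(d, W) = (W*8 + d)/5 = (8*W + d)/5 = (d + 8*W)/5 = d/5 + 8*W/5)
c(H) = 3*H (c(H) = 2*H + H = 3*H)
E = 38874139/443 (E = 87752 + 3/(130 + 313) = 87752 + 3/443 = 38874139/443 ≈ 87752.)
p(487, 66) - E = ((⅕)*487 + (8/5)*66) - 1*38874139/443 = (487/5 + 528/5) - 38874139/443 = 203 - 38874139/443 = -38784210/443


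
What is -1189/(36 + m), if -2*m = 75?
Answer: 2378/3 ≈ 792.67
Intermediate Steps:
m = -75/2 (m = -½*75 = -75/2 ≈ -37.500)
-1189/(36 + m) = -1189/(36 - 75/2) = -1189/(-3/2) = -1189*(-⅔) = 2378/3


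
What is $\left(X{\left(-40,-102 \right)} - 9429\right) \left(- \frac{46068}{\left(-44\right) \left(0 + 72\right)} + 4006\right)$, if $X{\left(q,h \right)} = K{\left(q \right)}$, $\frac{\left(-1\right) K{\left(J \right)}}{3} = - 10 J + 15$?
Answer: $- \frac{171661047}{4} \approx -4.2915 \cdot 10^{7}$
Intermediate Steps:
$K{\left(J \right)} = -45 + 30 J$ ($K{\left(J \right)} = - 3 \left(- 10 J + 15\right) = - 3 \left(15 - 10 J\right) = -45 + 30 J$)
$X{\left(q,h \right)} = -45 + 30 q$
$\left(X{\left(-40,-102 \right)} - 9429\right) \left(- \frac{46068}{\left(-44\right) \left(0 + 72\right)} + 4006\right) = \left(\left(-45 + 30 \left(-40\right)\right) - 9429\right) \left(- \frac{46068}{\left(-44\right) \left(0 + 72\right)} + 4006\right) = \left(\left(-45 - 1200\right) - 9429\right) \left(- \frac{46068}{\left(-44\right) 72} + 4006\right) = \left(-1245 - 9429\right) \left(- \frac{46068}{-3168} + 4006\right) = - 10674 \left(\left(-46068\right) \left(- \frac{1}{3168}\right) + 4006\right) = - 10674 \left(\frac{349}{24} + 4006\right) = \left(-10674\right) \frac{96493}{24} = - \frac{171661047}{4}$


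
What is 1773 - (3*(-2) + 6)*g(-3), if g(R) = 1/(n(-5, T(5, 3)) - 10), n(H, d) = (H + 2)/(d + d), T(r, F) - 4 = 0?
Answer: 1773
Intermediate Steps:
T(r, F) = 4 (T(r, F) = 4 + 0 = 4)
n(H, d) = (2 + H)/(2*d) (n(H, d) = (2 + H)/((2*d)) = (2 + H)*(1/(2*d)) = (2 + H)/(2*d))
g(R) = -8/83 (g(R) = 1/((½)*(2 - 5)/4 - 10) = 1/((½)*(¼)*(-3) - 10) = 1/(-3/8 - 10) = 1/(-83/8) = -8/83)
1773 - (3*(-2) + 6)*g(-3) = 1773 - (3*(-2) + 6)*(-8)/83 = 1773 - (-6 + 6)*(-8)/83 = 1773 - 0*(-8)/83 = 1773 - 1*0 = 1773 + 0 = 1773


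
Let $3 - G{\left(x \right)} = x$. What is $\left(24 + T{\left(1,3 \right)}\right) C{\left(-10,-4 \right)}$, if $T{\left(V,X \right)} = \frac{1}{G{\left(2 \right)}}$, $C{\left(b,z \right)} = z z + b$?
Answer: $150$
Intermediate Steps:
$G{\left(x \right)} = 3 - x$
$C{\left(b,z \right)} = b + z^{2}$ ($C{\left(b,z \right)} = z^{2} + b = b + z^{2}$)
$T{\left(V,X \right)} = 1$ ($T{\left(V,X \right)} = \frac{1}{3 - 2} = 1^{-1} = 1$)
$\left(24 + T{\left(1,3 \right)}\right) C{\left(-10,-4 \right)} = \left(24 + 1\right) \left(-10 + \left(-4\right)^{2}\right) = 25 \left(-10 + 16\right) = 25 \cdot 6 = 150$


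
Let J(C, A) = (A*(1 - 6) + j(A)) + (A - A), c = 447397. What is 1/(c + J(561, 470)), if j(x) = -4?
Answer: 1/445043 ≈ 2.2470e-6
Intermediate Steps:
J(C, A) = -4 - 5*A (J(C, A) = (A*(1 - 6) - 4) + (A - A) = (A*(-5) - 4) + 0 = (-5*A - 4) + 0 = (-4 - 5*A) + 0 = -4 - 5*A)
1/(c + J(561, 470)) = 1/(447397 + (-4 - 5*470)) = 1/(447397 + (-4 - 2350)) = 1/(447397 - 2354) = 1/445043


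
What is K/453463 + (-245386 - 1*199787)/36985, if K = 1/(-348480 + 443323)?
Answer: -19145907480364472/1590643161563365 ≈ -12.037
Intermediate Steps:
K = 1/94843 ≈ 1.0544e-5
K/453463 + (-245386 - 1*199787)/36985 = (1/94843)/453463 + (-245386 - 1*199787)/36985 = (1/94843)*(1/453463) + (-245386 - 199787)*(1/36985) = 1/43007791309 - 445173*1/36985 = 1/43007791309 - 445173/36985 = -19145907480364472/1590643161563365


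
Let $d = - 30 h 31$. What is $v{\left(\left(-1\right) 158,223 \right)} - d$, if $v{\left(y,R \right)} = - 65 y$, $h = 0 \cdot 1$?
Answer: $10270$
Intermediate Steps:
$h = 0$
$d = 0$ ($d = \left(-30\right) 0 \cdot 31 = 0 \cdot 31 = 0$)
$v{\left(\left(-1\right) 158,223 \right)} - d = - 65 \left(\left(-1\right) 158\right) - 0 = \left(-65\right) \left(-158\right) + 0 = 10270 + 0 = 10270$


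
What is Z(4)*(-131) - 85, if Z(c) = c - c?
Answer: -85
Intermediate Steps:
Z(c) = 0
Z(4)*(-131) - 85 = 0*(-131) - 85 = 0 - 85 = -85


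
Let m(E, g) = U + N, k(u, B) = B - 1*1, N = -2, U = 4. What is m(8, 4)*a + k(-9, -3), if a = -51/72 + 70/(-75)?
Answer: -437/60 ≈ -7.2833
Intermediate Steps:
k(u, B) = -1 + B (k(u, B) = B - 1 = -1 + B)
m(E, g) = 2 (m(E, g) = 4 - 2 = 2)
a = -197/120 (a = -51*1/72 + 70*(-1/75) = -17/24 - 14/15 = -197/120 ≈ -1.6417)
m(8, 4)*a + k(-9, -3) = 2*(-197/120) + (-1 - 3) = -197/60 - 4 = -437/60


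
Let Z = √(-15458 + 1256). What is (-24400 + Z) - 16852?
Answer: -41252 + 3*I*√1578 ≈ -41252.0 + 119.17*I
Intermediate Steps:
Z = 3*I*√1578 (Z = √(-14202) = 3*I*√1578 ≈ 119.17*I)
(-24400 + Z) - 16852 = (-24400 + 3*I*√1578) - 16852 = -41252 + 3*I*√1578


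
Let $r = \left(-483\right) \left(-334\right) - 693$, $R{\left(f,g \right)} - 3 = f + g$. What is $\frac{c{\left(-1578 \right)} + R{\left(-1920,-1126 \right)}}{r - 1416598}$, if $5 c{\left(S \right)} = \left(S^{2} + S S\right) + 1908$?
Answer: $- \frac{4966861}{6279845} \approx -0.79092$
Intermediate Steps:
$R{\left(f,g \right)} = 3 + f + g$ ($R{\left(f,g \right)} = 3 + \left(f + g\right) = 3 + f + g$)
$c{\left(S \right)} = \frac{1908}{5} + \frac{2 S^{2}}{5}$ ($c{\left(S \right)} = \frac{\left(S^{2} + S S\right) + 1908}{5} = \frac{\left(S^{2} + S^{2}\right) + 1908}{5} = \frac{2 S^{2} + 1908}{5} = \frac{1908 + 2 S^{2}}{5} = \frac{1908}{5} + \frac{2 S^{2}}{5}$)
$r = 160629$ ($r = 161322 - 693 = 160629$)
$\frac{c{\left(-1578 \right)} + R{\left(-1920,-1126 \right)}}{r - 1416598} = \frac{\left(\frac{1908}{5} + \frac{2 \left(-1578\right)^{2}}{5}\right) - 3043}{160629 - 1416598} = \frac{\left(\frac{1908}{5} + \frac{2}{5} \cdot 2490084\right) - 3043}{-1255969} = \left(\left(\frac{1908}{5} + \frac{4980168}{5}\right) - 3043\right) \left(- \frac{1}{1255969}\right) = \left(\frac{4982076}{5} - 3043\right) \left(- \frac{1}{1255969}\right) = \frac{4966861}{5} \left(- \frac{1}{1255969}\right) = - \frac{4966861}{6279845}$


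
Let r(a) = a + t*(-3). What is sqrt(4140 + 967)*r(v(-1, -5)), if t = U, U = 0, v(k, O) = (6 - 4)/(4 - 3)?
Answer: 2*sqrt(5107) ≈ 142.93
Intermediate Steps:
v(k, O) = 2 (v(k, O) = 2/1 = 2*1 = 2)
t = 0
r(a) = a (r(a) = a + 0*(-3) = a + 0 = a)
sqrt(4140 + 967)*r(v(-1, -5)) = sqrt(4140 + 967)*2 = sqrt(5107)*2 = 2*sqrt(5107)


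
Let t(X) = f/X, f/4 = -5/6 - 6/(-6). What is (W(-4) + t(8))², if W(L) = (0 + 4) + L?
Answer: 1/144 ≈ 0.0069444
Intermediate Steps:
W(L) = 4 + L
f = ⅔ (f = 4*(-5/6 - 6/(-6)) = 4*(-5*⅙ - 6*(-⅙)) = 4*(-⅚ + 1) = 4*(⅙) = ⅔ ≈ 0.66667)
t(X) = 2/(3*X)
(W(-4) + t(8))² = ((4 - 4) + (⅔)/8)² = (0 + (⅔)*(⅛))² = (0 + 1/12)² = (1/12)² = 1/144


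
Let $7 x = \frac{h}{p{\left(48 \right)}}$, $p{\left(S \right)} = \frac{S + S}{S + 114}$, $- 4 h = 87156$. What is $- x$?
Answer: $\frac{588303}{112} \approx 5252.7$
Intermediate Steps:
$h = -21789$ ($h = \left(- \frac{1}{4}\right) 87156 = -21789$)
$p{\left(S \right)} = \frac{2 S}{114 + S}$
$x = - \frac{588303}{112}$ ($x = \frac{\left(-21789\right) \frac{1}{2 \cdot 48 \frac{1}{114 + 48}}}{7} = \frac{\left(-21789\right) \frac{1}{2 \cdot 48 \cdot \frac{1}{162}}}{7} = \frac{\left(-21789\right) \frac{1}{\frac{16}{27}}}{7} = \frac{\left(-21789\right) \frac{27}{16}}{7} = \frac{1}{7} \left(- \frac{588303}{16}\right) = - \frac{588303}{112} \approx -5252.7$)
$- x = \left(-1\right) \left(- \frac{588303}{112}\right) = \frac{588303}{112}$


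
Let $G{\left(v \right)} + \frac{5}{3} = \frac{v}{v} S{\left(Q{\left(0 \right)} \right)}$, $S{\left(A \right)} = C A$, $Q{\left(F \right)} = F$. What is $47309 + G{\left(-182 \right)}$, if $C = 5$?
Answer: $\frac{141922}{3} \approx 47307.0$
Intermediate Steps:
$S{\left(A \right)} = 5 A$
$G{\left(v \right)} = - \frac{5}{3}$ ($G{\left(v \right)} = - \frac{5}{3} + \frac{v}{v} 5 \cdot 0 = - \frac{5}{3} + 1 \cdot 0 = - \frac{5}{3} + 0 = - \frac{5}{3}$)
$47309 + G{\left(-182 \right)} = 47309 - \frac{5}{3} = \frac{141922}{3}$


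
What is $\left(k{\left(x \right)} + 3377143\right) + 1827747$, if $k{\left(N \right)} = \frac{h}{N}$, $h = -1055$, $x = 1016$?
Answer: $\frac{5288167185}{1016} \approx 5.2049 \cdot 10^{6}$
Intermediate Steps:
$k{\left(N \right)} = - \frac{1055}{N}$
$\left(k{\left(x \right)} + 3377143\right) + 1827747 = \left(- \frac{1055}{1016} + 3377143\right) + 1827747 = \frac{3431176233}{1016} + 1827747 = \frac{5288167185}{1016}$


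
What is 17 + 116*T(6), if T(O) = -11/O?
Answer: -587/3 ≈ -195.67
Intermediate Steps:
17 + 116*T(6) = 17 + 116*(-11/6) = 17 - 638/3 = -587/3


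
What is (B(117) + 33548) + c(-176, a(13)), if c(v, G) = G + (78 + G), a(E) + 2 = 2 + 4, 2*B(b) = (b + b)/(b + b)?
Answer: 67269/2 ≈ 33635.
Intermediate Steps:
B(b) = ½ (B(b) = ((b + b)/(b + b))/2 = ((2*b)/((2*b)))/2 = ((2*b)*(1/(2*b)))/2 = (½)*1 = ½)
a(E) = 4 (a(E) = -2 + (2 + 4) = -2 + 6 = 4)
c(v, G) = 78 + 2*G
(B(117) + 33548) + c(-176, a(13)) = (½ + 33548) + (78 + 2*4) = 67097/2 + (78 + 8) = 67097/2 + 86 = 67269/2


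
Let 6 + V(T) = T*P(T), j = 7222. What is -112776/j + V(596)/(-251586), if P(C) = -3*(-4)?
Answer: -789568643/50470947 ≈ -15.644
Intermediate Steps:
P(C) = 12
V(T) = -6 + 12*T (V(T) = -6 + T*12 = -6 + 12*T)
-112776/j + V(596)/(-251586) = -112776/7222 + (-6 + 12*596)/(-251586) = -112776*1/7222 + (-6 + 7152)*(-1/251586) = -56388/3611 + 7146*(-1/251586) = -56388/3611 - 397/13977 = -789568643/50470947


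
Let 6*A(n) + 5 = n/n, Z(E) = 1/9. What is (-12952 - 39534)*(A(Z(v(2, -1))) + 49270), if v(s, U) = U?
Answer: -7757850688/3 ≈ -2.5860e+9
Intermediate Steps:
Z(E) = ⅑
A(n) = -⅔ (A(n) = -⅚ + (n/n)/6 = -⅚ + (⅙)*1 = -⅚ + ⅙ = -⅔)
(-12952 - 39534)*(A(Z(v(2, -1))) + 49270) = (-12952 - 39534)*(-⅔ + 49270) = -52486*147808/3 = -7757850688/3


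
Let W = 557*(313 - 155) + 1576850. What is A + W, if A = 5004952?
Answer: 6669808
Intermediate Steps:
W = 1664856 (W = 557*158 + 1576850 = 88006 + 1576850 = 1664856)
A + W = 5004952 + 1664856 = 6669808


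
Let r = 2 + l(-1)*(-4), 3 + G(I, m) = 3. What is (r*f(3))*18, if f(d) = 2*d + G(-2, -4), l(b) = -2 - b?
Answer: 648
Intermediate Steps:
G(I, m) = 0 (G(I, m) = -3 + 3 = 0)
f(d) = 2*d (f(d) = 2*d + 0 = 2*d)
r = 6 (r = 2 + (-2 - 1*(-1))*(-4) = 2 + (-2 + 1)*(-4) = 2 - 1*(-4) = 2 + 4 = 6)
(r*f(3))*18 = (6*(2*3))*18 = (6*6)*18 = 36*18 = 648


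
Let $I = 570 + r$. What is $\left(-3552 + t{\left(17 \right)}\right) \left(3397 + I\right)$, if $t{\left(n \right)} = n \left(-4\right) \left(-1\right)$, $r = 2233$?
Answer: $-21600800$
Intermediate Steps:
$I = 2803$ ($I = 570 + 2233 = 2803$)
$t{\left(n \right)} = 4 n$ ($t{\left(n \right)} = - 4 n \left(-1\right) = 4 n$)
$\left(-3552 + t{\left(17 \right)}\right) \left(3397 + I\right) = \left(-3552 + 4 \cdot 17\right) \left(3397 + 2803\right) = \left(-3552 + 68\right) 6200 = \left(-3484\right) 6200 = -21600800$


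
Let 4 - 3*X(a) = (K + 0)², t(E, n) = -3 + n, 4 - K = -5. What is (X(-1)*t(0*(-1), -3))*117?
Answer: 18018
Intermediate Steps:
K = 9 (K = 4 - 1*(-5) = 4 + 5 = 9)
X(a) = -77/3 (X(a) = 4/3 - (9 + 0)²/3 = 4/3 - ⅓*9² = 4/3 - ⅓*81 = 4/3 - 27 = -77/3)
(X(-1)*t(0*(-1), -3))*117 = -77*(-3 - 3)/3*117 = -77/3*(-6)*117 = 154*117 = 18018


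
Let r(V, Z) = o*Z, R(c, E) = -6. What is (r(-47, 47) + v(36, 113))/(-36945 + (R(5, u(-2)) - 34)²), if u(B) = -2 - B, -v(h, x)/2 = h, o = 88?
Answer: -4064/35345 ≈ -0.11498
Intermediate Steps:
v(h, x) = -2*h
r(V, Z) = 88*Z
(r(-47, 47) + v(36, 113))/(-36945 + (R(5, u(-2)) - 34)²) = (88*47 - 2*36)/(-36945 + (-6 - 34)²) = (4136 - 72)/(-36945 + (-40)²) = 4064/(-36945 + 1600) = 4064/(-35345) = 4064*(-1/35345) = -4064/35345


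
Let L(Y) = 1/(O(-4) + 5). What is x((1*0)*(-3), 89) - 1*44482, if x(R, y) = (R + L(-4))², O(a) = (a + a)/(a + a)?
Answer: -1601351/36 ≈ -44482.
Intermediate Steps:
O(a) = 1 (O(a) = (2*a)/((2*a)) = (2*a)*(1/(2*a)) = 1)
L(Y) = ⅙ (L(Y) = 1/(1 + 5) = 1/6 = ⅙)
x(R, y) = (⅙ + R)² (x(R, y) = (R + ⅙)² = (⅙ + R)²)
x((1*0)*(-3), 89) - 1*44482 = (1 + 6*((1*0)*(-3)))²/36 - 1*44482 = (1 + 6*(0*(-3)))²/36 - 44482 = (1 + 6*0)²/36 - 44482 = (1 + 0)²/36 - 44482 = (1/36)*1² - 44482 = (1/36)*1 - 44482 = 1/36 - 44482 = -1601351/36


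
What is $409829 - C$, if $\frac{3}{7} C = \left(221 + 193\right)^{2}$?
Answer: $9905$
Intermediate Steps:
$C = 399924$ ($C = \frac{7 \left(221 + 193\right)^{2}}{3} = \frac{7 \cdot 414^{2}}{3} = \frac{7}{3} \cdot 171396 = 399924$)
$409829 - C = 409829 - 399924 = 9905$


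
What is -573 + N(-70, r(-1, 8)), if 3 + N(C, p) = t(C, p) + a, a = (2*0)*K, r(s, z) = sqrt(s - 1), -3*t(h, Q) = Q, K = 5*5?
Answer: -576 - I*sqrt(2)/3 ≈ -576.0 - 0.4714*I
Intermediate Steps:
K = 25
t(h, Q) = -Q/3
r(s, z) = sqrt(-1 + s)
a = 0 (a = (2*0)*25 = 0*25 = 0)
N(C, p) = -3 - p/3 (N(C, p) = -3 + (-p/3 + 0) = -3 - p/3)
-573 + N(-70, r(-1, 8)) = -573 + (-3 - sqrt(-1 - 1)/3) = -573 + (-3 - I*sqrt(2)/3) = -576 - I*sqrt(2)/3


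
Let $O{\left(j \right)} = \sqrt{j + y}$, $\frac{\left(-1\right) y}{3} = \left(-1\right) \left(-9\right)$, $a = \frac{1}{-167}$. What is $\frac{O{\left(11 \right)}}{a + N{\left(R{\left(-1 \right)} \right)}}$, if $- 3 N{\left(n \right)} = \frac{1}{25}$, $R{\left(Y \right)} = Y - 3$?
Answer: $- \frac{25050 i}{121} \approx - 207.02 i$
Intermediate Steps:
$R{\left(Y \right)} = -3 + Y$
$N{\left(n \right)} = - \frac{1}{75}$ ($N{\left(n \right)} = - \frac{1}{3 \cdot 25} = \left(- \frac{1}{3}\right) \frac{1}{25} = - \frac{1}{75}$)
$a = - \frac{1}{167} \approx -0.005988$
$y = -27$ ($y = - 3 \left(\left(-1\right) \left(-9\right)\right) = \left(-3\right) 9 = -27$)
$O{\left(j \right)} = \sqrt{-27 + j}$ ($O{\left(j \right)} = \sqrt{j - 27} = \sqrt{-27 + j}$)
$\frac{O{\left(11 \right)}}{a + N{\left(R{\left(-1 \right)} \right)}} = \frac{\sqrt{-27 + 11}}{- \frac{1}{167} - \frac{1}{75}} = \frac{\sqrt{-16}}{- \frac{242}{12525}} = 4 i \left(- \frac{12525}{242}\right) = - \frac{25050 i}{121}$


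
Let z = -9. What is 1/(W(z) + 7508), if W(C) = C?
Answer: 1/7499 ≈ 0.00013335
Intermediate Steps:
1/(W(z) + 7508) = 1/(-9 + 7508) = 1/7499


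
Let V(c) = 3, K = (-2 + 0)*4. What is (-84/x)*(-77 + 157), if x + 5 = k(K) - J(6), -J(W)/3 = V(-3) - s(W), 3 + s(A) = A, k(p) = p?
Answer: 6720/13 ≈ 516.92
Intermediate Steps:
K = -8 (K = -2*4 = -8)
s(A) = -3 + A
J(W) = -18 + 3*W (J(W) = -3*(3 - (-3 + W)) = -3*(3 + (3 - W)) = -3*(6 - W) = -18 + 3*W)
x = -13 (x = -5 + (-8 - (-18 + 3*6)) = -5 + (-8 - (-18 + 18)) = -5 + (-8 - 1*0) = -5 + (-8 + 0) = -5 - 8 = -13)
(-84/x)*(-77 + 157) = (-84/(-13))*(-77 + 157) = -84*(-1/13)*80 = (84/13)*80 = 6720/13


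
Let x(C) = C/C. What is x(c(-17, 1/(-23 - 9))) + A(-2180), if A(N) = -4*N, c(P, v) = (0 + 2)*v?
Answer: 8721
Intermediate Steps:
c(P, v) = 2*v
x(C) = 1
x(c(-17, 1/(-23 - 9))) + A(-2180) = 1 - 4*(-2180) = 1 + 8720 = 8721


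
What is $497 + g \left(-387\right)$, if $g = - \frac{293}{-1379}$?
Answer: $\frac{571972}{1379} \approx 414.77$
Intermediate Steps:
$g = \frac{293}{1379}$ ($g = \left(-293\right) \left(- \frac{1}{1379}\right) = \frac{293}{1379} \approx 0.21247$)
$497 + g \left(-387\right) = 497 + \frac{293}{1379} \left(-387\right) = 497 - \frac{113391}{1379} = \frac{571972}{1379}$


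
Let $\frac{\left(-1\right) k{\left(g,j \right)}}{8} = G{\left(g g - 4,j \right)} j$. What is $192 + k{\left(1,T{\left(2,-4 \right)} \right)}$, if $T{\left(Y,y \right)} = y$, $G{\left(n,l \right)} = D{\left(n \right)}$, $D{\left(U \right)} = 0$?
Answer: $192$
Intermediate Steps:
$G{\left(n,l \right)} = 0$
$k{\left(g,j \right)} = 0$ ($k{\left(g,j \right)} = - 8 \cdot 0 j = \left(-8\right) 0 = 0$)
$192 + k{\left(1,T{\left(2,-4 \right)} \right)} = 192 + 0 = 192$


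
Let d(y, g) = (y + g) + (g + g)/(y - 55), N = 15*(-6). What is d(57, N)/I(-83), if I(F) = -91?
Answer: 123/91 ≈ 1.3516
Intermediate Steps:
N = -90
d(y, g) = g + y + 2*g/(-55 + y) (d(y, g) = (g + y) + (2*g)/(-55 + y) = (g + y) + 2*g/(-55 + y) = g + y + 2*g/(-55 + y))
d(57, N)/I(-83) = ((57² - 55*57 - 53*(-90) - 90*57)/(-55 + 57))/(-91) = ((3249 - 3135 + 4770 - 5130)/2)*(-1/91) = ((½)*(-246))*(-1/91) = -123*(-1/91) = 123/91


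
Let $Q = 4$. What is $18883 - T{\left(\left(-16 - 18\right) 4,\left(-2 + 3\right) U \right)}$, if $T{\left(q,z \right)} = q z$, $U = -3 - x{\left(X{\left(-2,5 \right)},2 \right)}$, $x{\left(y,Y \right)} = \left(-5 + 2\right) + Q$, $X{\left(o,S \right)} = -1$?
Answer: $18339$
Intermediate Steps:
$x{\left(y,Y \right)} = 1$ ($x{\left(y,Y \right)} = \left(-5 + 2\right) + 4 = -3 + 4 = 1$)
$U = -4$ ($U = -3 - 1 = -4$)
$18883 - T{\left(\left(-16 - 18\right) 4,\left(-2 + 3\right) U \right)} = 18883 - \left(-16 - 18\right) 4 \left(-2 + 3\right) \left(-4\right) = 18883 - \left(-34\right) 4 \cdot 1 \left(-4\right) = 18883 - \left(-136\right) \left(-4\right) = 18883 - 544 = 18339$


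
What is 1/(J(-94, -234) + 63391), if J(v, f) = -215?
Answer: 1/63176 ≈ 1.5829e-5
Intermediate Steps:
1/(J(-94, -234) + 63391) = 1/(-215 + 63391) = 1/63176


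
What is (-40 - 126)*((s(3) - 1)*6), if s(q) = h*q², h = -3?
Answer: 27888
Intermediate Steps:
s(q) = -3*q²
(-40 - 126)*((s(3) - 1)*6) = (-40 - 126)*((-3*3² - 1)*6) = -166*(-3*9 - 1)*6 = -166*(-27 - 1)*6 = -(-4648)*6 = -166*(-168) = 27888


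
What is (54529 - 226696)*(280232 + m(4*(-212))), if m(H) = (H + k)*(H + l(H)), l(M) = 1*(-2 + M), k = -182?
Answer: -349356455724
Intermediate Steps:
l(M) = -2 + M
m(H) = (-182 + H)*(-2 + 2*H) (m(H) = (H - 182)*(H + (-2 + H)) = (-182 + H)*(-2 + 2*H))
(54529 - 226696)*(280232 + m(4*(-212))) = (54529 - 226696)*(280232 + (364 - 1464*(-212) + 2*(4*(-212))²)) = -172167*(280232 + (364 - 366*(-848) + 2*(-848)²)) = -172167*(280232 + (364 + 310368 + 2*719104)) = -172167*(280232 + (364 + 310368 + 1438208)) = -172167*(280232 + 1748940) = -172167*2029172 = -349356455724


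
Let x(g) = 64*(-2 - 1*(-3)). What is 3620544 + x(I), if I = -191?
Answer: 3620608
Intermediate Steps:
x(g) = 64 (x(g) = 64*(-2 + 3) = 64*1 = 64)
3620544 + x(I) = 3620544 + 64 = 3620608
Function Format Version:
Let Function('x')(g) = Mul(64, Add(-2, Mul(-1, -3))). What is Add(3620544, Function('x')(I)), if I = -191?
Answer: 3620608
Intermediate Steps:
Function('x')(g) = 64 (Function('x')(g) = Mul(64, Add(-2, 3)) = Mul(64, 1) = 64)
Add(3620544, Function('x')(I)) = Add(3620544, 64) = 3620608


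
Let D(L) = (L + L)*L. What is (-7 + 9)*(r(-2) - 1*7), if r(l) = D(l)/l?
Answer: -22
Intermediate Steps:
D(L) = 2*L² (D(L) = (2*L)*L = 2*L²)
r(l) = 2*l (r(l) = (2*l²)/l = 2*l)
(-7 + 9)*(r(-2) - 1*7) = (-7 + 9)*(2*(-2) - 1*7) = 2*(-4 - 7) = 2*(-11) = -22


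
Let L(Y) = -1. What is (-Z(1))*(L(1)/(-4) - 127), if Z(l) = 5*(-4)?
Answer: -2535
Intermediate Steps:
Z(l) = -20
(-Z(1))*(L(1)/(-4) - 127) = (-1*(-20))*(-1/(-4) - 127) = 20*(-1*(-¼) - 127) = 20*(¼ - 127) = 20*(-507/4) = -2535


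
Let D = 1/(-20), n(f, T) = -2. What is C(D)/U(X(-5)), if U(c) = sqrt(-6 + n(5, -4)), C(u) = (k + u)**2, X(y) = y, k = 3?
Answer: -3481*I*sqrt(2)/1600 ≈ -3.0768*I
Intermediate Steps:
D = -1/20 ≈ -0.050000
C(u) = (3 + u)**2
U(c) = 2*I*sqrt(2) (U(c) = sqrt(-6 - 2) = sqrt(-8) = 2*I*sqrt(2))
C(D)/U(X(-5)) = (3 - 1/20)**2/((2*I*sqrt(2))) = (59/20)**2*(-I*sqrt(2)/4) = 3481*(-I*sqrt(2)/4)/400 = -3481*I*sqrt(2)/1600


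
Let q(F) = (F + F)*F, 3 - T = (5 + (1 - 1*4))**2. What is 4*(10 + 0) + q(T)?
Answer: 42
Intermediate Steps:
T = -1 (T = 3 - (5 + (1 - 1*4))**2 = 3 - (5 + (1 - 4))**2 = 3 - (5 - 3)**2 = 3 - 1*2**2 = 3 - 1*4 = 3 - 4 = -1)
q(F) = 2*F**2 (q(F) = (2*F)*F = 2*F**2)
4*(10 + 0) + q(T) = 4*(10 + 0) + 2*(-1)**2 = 4*10 + 2*1 = 40 + 2 = 42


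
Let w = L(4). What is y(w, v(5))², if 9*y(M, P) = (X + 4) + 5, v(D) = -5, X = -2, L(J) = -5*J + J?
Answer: 49/81 ≈ 0.60494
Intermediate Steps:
L(J) = -4*J
w = -16 (w = -4*4 = -16)
y(M, P) = 7/9 (y(M, P) = ((-2 + 4) + 5)/9 = (2 + 5)/9 = (⅑)*7 = 7/9)
y(w, v(5))² = (7/9)² = 49/81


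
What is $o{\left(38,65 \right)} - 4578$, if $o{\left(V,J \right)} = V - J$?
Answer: $-4605$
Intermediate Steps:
$o{\left(38,65 \right)} - 4578 = \left(38 - 65\right) - 4578 = -27 - 4578 = -4605$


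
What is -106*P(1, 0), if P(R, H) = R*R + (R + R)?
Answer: -318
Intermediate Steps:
P(R, H) = R² + 2*R
-106*P(1, 0) = -106*(2 + 1) = -106*3 = -318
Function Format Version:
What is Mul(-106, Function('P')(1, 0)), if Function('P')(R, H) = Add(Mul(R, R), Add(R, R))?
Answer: -318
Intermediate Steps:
Function('P')(R, H) = Add(Pow(R, 2), Mul(2, R))
Mul(-106, Function('P')(1, 0)) = Mul(-106, Mul(1, Add(2, 1))) = Mul(-106, Mul(1, 3)) = Mul(-106, 3) = -318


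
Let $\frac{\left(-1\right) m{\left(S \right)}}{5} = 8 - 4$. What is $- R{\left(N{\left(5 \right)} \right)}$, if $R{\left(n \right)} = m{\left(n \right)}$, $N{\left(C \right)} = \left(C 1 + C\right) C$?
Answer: $20$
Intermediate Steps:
$N{\left(C \right)} = 2 C^{2}$ ($N{\left(C \right)} = \left(C + C\right) C = 2 C C = 2 C^{2}$)
$m{\left(S \right)} = -20$ ($m{\left(S \right)} = - 5 \left(8 - 4\right) = \left(-5\right) 4 = -20$)
$R{\left(n \right)} = -20$
$- R{\left(N{\left(5 \right)} \right)} = \left(-1\right) \left(-20\right) = 20$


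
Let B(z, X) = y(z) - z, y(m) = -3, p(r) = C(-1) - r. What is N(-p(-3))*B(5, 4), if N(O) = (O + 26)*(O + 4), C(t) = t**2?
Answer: 0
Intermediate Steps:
p(r) = 1 - r (p(r) = (-1)**2 - r = 1 - r)
B(z, X) = -3 - z
N(O) = (4 + O)*(26 + O) (N(O) = (26 + O)*(4 + O) = (4 + O)*(26 + O))
N(-p(-3))*B(5, 4) = (104 + (-(1 - 1*(-3)))**2 + 30*(-(1 - 1*(-3))))*(-3 - 1*5) = (104 + (-(1 + 3))**2 + 30*(-(1 + 3)))*(-3 - 5) = (104 + (-1*4)**2 + 30*(-1*4))*(-8) = (104 + (-4)**2 + 30*(-4))*(-8) = (104 + 16 - 120)*(-8) = 0*(-8) = 0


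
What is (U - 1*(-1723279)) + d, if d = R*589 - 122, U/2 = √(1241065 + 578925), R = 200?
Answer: 1840957 + 2*√1819990 ≈ 1.8437e+6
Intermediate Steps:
U = 2*√1819990 (U = 2*√(1241065 + 578925) = 2*√1819990 ≈ 2698.1)
d = 117678 (d = 200*589 - 122 = 117800 - 122 = 117678)
(U - 1*(-1723279)) + d = (2*√1819990 - 1*(-1723279)) + 117678 = (2*√1819990 + 1723279) + 117678 = (1723279 + 2*√1819990) + 117678 = 1840957 + 2*√1819990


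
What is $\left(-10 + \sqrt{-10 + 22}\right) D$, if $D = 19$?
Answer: $-190 + 38 \sqrt{3} \approx -124.18$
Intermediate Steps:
$\left(-10 + \sqrt{-10 + 22}\right) D = \left(-10 + \sqrt{-10 + 22}\right) 19 = \left(-10 + \sqrt{12}\right) 19 = \left(-10 + 2 \sqrt{3}\right) 19 = -190 + 38 \sqrt{3}$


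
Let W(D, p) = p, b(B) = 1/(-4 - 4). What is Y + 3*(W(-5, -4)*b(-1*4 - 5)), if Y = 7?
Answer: 17/2 ≈ 8.5000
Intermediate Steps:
b(B) = -⅛ (b(B) = 1/(-8) = -⅛)
Y + 3*(W(-5, -4)*b(-1*4 - 5)) = 7 + 3*(-4*(-⅛)) = 7 + 3*(½) = 7 + 3/2 = 17/2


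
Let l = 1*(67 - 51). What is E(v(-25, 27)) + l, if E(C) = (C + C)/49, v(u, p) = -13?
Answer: 758/49 ≈ 15.469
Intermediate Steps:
E(C) = 2*C/49 (E(C) = (2*C)/49 = 2*C/49)
l = 16 (l = 1*16 = 16)
E(v(-25, 27)) + l = (2/49)*(-13) + 16 = -26/49 + 16 = 758/49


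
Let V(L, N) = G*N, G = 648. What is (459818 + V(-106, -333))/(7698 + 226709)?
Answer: 244034/234407 ≈ 1.0411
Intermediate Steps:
V(L, N) = 648*N
(459818 + V(-106, -333))/(7698 + 226709) = (459818 + 648*(-333))/(7698 + 226709) = (459818 - 215784)/234407 = 244034*(1/234407) = 244034/234407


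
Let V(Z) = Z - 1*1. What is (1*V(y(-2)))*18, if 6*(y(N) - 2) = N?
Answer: 12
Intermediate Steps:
y(N) = 2 + N/6
V(Z) = -1 + Z (V(Z) = Z - 1 = -1 + Z)
(1*V(y(-2)))*18 = (1*(-1 + (2 + (1/6)*(-2))))*18 = (1*(-1 + (2 - 1/3)))*18 = (1*(-1 + 5/3))*18 = (1*(2/3))*18 = (2/3)*18 = 12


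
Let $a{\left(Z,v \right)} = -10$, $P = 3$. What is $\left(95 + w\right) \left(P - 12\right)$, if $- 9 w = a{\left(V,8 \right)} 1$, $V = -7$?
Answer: $-865$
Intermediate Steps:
$w = \frac{10}{9}$ ($w = - \frac{\left(-10\right) 1}{9} = \left(- \frac{1}{9}\right) \left(-10\right) = \frac{10}{9} \approx 1.1111$)
$\left(95 + w\right) \left(P - 12\right) = \left(95 + \frac{10}{9}\right) \left(3 - 12\right) = \frac{865 \left(3 - 12\right)}{9} = \frac{865}{9} \left(-9\right) = -865$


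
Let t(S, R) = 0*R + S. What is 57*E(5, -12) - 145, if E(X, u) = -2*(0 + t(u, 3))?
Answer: 1223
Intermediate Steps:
t(S, R) = S (t(S, R) = 0 + S = S)
E(X, u) = -2*u (E(X, u) = -2*(0 + u) = -2*u)
57*E(5, -12) - 145 = 57*(-2*(-12)) - 145 = 57*24 - 145 = 1368 - 145 = 1223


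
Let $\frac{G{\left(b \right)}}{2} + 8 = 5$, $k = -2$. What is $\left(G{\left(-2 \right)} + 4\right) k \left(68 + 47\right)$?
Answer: $460$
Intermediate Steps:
$G{\left(b \right)} = -6$ ($G{\left(b \right)} = -16 + 2 \cdot 5 = -16 + 10 = -6$)
$\left(G{\left(-2 \right)} + 4\right) k \left(68 + 47\right) = \left(-6 + 4\right) \left(-2\right) \left(68 + 47\right) = \left(-2\right) \left(-2\right) 115 = 4 \cdot 115 = 460$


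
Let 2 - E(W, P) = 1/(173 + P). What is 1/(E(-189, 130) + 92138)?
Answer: 303/27918419 ≈ 1.0853e-5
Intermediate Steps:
E(W, P) = 2 - 1/(173 + P)
1/(E(-189, 130) + 92138) = 1/((345 + 2*130)/(173 + 130) + 92138) = 1/((345 + 260)/303 + 92138) = 1/((1/303)*605 + 92138) = 1/(605/303 + 92138) = 1/(27918419/303) = 303/27918419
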